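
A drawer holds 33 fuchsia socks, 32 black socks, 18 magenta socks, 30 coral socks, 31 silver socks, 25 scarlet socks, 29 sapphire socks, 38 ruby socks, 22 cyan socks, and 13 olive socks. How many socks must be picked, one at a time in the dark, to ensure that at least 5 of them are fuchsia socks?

In the worst case for collecting fuchsia socks, every non-fuchsia sock comes out first.
There are 32 + 18 + 30 + 31 + 25 + 29 + 38 + 22 + 13 = 238 non-fuchsia socks altogether.
After those, each further sock must be fuchsia, so 238 + 5 = 243 draws guarantee 5 fuchsia socks.

243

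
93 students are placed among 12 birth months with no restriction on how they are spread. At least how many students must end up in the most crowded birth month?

By pigeonhole, the 12 birth months are the holes and the 93 students are the pigeons.
If every birth month held at most 7 students, the total would be at most 12 × 7 = 84, which is less than 93.
So some birth month holds at least ⌈93/12⌉ = 8 students.

8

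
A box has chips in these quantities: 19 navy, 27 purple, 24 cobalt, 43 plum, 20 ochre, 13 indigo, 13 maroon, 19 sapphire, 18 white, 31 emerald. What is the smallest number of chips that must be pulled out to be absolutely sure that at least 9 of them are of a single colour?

81

By the pigeonhole principle, put each drawn chip into a box by colour. The largest draw with every box below 9 takes min(count, 8) from each colour.
Σ min(cᵢ, 8) = 8 + 8 + 8 + 8 + 8 + 8 + 8 + 8 + 8 + 8 = 80.
Draw number 80 + 1 = 81 must push one box to 9.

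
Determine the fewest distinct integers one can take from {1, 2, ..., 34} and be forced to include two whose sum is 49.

Group the elements by complementary pair {x, 49−x}: {15,34}, {16,33}, {17,32}, …, giving 10 two-element pairs and 14 integers whose partner 49−x falls outside [1,34].
Treating each of those 24 groups as a pigeonhole, one can pick one integer per group — 24 integers — with no two summing to 49.
The 25th integer lands in an occupied pair, forcing a sum of 49.

25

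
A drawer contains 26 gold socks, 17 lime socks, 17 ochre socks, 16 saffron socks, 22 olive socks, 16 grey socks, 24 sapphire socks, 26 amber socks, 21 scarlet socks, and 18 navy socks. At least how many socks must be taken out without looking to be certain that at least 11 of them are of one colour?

101

Put each drawn sock into a box by colour. The largest draw with every box below 11 takes min(count, 10) from each colour.
Σ min(cᵢ, 10) = 10 + 10 + 10 + 10 + 10 + 10 + 10 + 10 + 10 + 10 = 100.
Draw number 100 + 1 = 101 must push one box to 11.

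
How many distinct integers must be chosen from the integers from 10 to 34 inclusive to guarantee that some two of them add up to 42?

Group the elements by complementary pair {x, 42−x}: {10,32}, {11,31}, {12,30}, …, giving 11 two-element pairs; the single value 21 (it cannot pair with itself since the integers are distinct); and 2 integers whose partner 42−x falls outside [10,34].
Treating each of those 14 groups as a pigeonhole, one can pick one integer per group — 14 integers — with no two summing to 42.
The 15th integer lands in an occupied pair, forcing a sum of 42.

15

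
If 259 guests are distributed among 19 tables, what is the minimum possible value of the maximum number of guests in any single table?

14

By pigeonhole, the 19 tables are the holes and the 259 guests are the pigeons.
If every table held at most 13 guests, the total would be at most 19 × 13 = 247, which is less than 259.
So some table holds at least ⌈259/19⌉ = 14 guests.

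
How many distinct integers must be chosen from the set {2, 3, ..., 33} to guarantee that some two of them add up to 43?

21

Group the elements by complementary pair {x, 43−x}: {10,33}, {11,32}, {12,31}, …, giving 12 two-element pairs and 8 integers whose partner 43−x falls outside [2,33].
Treating each of those 20 groups as a pigeonhole, one can pick one integer per group — 20 integers — with no two summing to 43.
The 21st integer lands in an occupied pair, forcing a sum of 43.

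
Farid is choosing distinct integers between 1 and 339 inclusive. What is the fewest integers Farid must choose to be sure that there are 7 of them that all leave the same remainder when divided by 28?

169

Pigeonhole: the 28 residue classes mod 28 are the pigeonholes.
With 168 integers one could put 6 in each residue class and have no class reach 7.
The 169th integer pushes some class to 7, so 28·6 + 1 = 169.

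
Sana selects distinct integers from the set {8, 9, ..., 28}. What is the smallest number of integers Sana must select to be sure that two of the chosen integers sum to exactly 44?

A set avoiding the sum 44 can contain at most one of each pair {x, 44−x}, plus the 9 elements whose complement lies outside the range or equal to its own complement.
The integers 8, …, 22 (15 of them) are such a set: any two sum to at least 8+9 = 17 and at most 21+22 = 43 < 44.
Pigeonhole: any 16th integer completes one of the 6 pairs, so 16 choices force a sum of 44.

16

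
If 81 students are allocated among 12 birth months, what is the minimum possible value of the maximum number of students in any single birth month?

7

The 12 birth months are the holes and the 81 students are the pigeons.
If every birth month held at most 6 students, the total would be at most 12 × 6 = 72, which is less than 81.
So some birth month holds at least ⌈81/12⌉ = 7 students.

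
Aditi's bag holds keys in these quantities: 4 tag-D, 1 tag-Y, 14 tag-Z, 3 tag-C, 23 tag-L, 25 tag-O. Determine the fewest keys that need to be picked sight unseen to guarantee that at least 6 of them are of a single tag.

An adversary could hand out at most 5 keys per tag (tag-D, tag-Y, tag-C run out sooner): 4 + 1 + 5 + 3 + 5 + 5 = 23 keys and still no tag has 6.
By pigeonhole, one more key lands in a tag already at 5, so 24 draws are enough and 23 are not.

24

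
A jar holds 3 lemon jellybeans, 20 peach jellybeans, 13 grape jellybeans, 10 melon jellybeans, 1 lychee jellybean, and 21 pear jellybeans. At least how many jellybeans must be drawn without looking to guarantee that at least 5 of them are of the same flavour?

An adversary could hand out at most 4 jellybeans per flavour (lemon, lychee run out sooner): 3 + 4 + 4 + 4 + 1 + 4 = 20 jellybeans and still no flavour has 5.
One more jellybean lands in a flavour already at 4, so 21 draws are enough and 20 are not.

21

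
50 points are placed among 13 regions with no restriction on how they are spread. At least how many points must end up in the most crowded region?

4

By pigeonhole, the 13 regions are the holes and the 50 points are the pigeons.
If every region held at most 3 points, the total would be at most 13 × 3 = 39, which is less than 50.
So some region holds at least ⌈50/13⌉ = 4 points.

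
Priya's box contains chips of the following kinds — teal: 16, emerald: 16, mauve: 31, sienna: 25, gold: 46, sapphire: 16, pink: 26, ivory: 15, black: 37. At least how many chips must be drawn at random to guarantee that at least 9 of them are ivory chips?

222

In the worst case for collecting ivory chips, every non-ivory chip comes out first.
There are 16 + 16 + 31 + 25 + 46 + 16 + 26 + 37 = 213 non-ivory chips altogether.
After those, each further chip must be ivory, so 213 + 9 = 222 draws guarantee 9 ivory chips.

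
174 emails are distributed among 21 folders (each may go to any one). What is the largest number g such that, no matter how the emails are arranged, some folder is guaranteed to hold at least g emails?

9

Pigeonhole: the 21 folders are the holes and the 174 emails are the pigeons.
If every folder held at most 8 emails, the total would be at most 21 × 8 = 168, which is less than 174.
So some folder holds at least ⌈174/21⌉ = 9 emails.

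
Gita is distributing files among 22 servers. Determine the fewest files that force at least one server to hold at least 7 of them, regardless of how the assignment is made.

133

With 132 files one could put exactly 6 in each of the 22 servers, and no server would reach 7.
By the pigeonhole principle, one more file must land in a server that already has 6, giving it 7.
So 22 × 6 + 1 = 133 files are required.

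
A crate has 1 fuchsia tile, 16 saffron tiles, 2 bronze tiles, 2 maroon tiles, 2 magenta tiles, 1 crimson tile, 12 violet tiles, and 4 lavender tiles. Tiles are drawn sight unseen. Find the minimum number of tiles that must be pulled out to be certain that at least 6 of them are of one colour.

23

By the pigeonhole principle, the 8 colours are the holes; the tiles drawn are the pigeons.
To avoid 6 of any one colour, the worst case takes at most 5 of each colour, or every tile of a colour that has fewer than 5.
That gives 1 + 5 + 2 + 2 + 2 + 1 + 5 + 4 = 22 tiles with no colour reaching 6.
The next tile forces some colour to 6, so 22 + 1 = 23.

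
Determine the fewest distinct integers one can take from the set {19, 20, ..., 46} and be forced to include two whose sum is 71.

Two chosen integers sum to 71 exactly when both halves of some pair {x, 71−x} with 25 ≤ x ≤ 71−x ≤ 46 are chosen — 11 such pairs.
The remaining 6 elements (those with no distinct partner in range) can never complete a 71-sum, so the worst case takes all of them and one from each pair: 6 + 11 = 17.
By pigeonhole, the 18th integer has to be the second member of some pair, so 17 + 1 = 18.

18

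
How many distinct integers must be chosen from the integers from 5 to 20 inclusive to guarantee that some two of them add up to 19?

12

A set avoiding the sum 19 can contain at most one of each pair {x, 19−x}, plus the 6 elements whose complement lies outside the range.
The integers 10, …, 20 (11 of them) are such a set: any two sum to at least 10+11 = 21 > 19.
By the pigeonhole principle, any 12th integer completes one of the 5 pairs, so 12 choices force a sum of 19.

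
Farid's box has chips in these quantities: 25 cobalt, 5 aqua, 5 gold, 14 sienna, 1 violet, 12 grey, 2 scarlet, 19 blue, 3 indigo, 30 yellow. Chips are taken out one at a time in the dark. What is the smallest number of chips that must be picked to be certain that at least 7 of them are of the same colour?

47

An adversary could hand out at most 6 chips per colour (5 colours run out sooner): 6 + 5 + 5 + 6 + 1 + 6 + 2 + 6 + 3 + 6 = 46 chips and still no colour has 7.
By pigeonhole, one more chip lands in a colour already at 6, so 47 draws are enough and 46 are not.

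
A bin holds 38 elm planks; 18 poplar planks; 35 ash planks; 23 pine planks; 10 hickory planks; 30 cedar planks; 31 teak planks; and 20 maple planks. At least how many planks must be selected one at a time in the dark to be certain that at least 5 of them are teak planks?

179

In the worst case for collecting teak planks, every non-teak plank comes out first.
There are 38 + 18 + 35 + 23 + 10 + 30 + 20 = 174 non-teak planks altogether.
After those, each further plank must be teak, so 174 + 5 = 179 draws guarantee 5 teak planks.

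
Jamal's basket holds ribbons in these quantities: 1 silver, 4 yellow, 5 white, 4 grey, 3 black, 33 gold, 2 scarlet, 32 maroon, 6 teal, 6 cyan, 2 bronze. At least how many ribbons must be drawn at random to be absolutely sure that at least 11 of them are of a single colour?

The 11 colours are the holes; the ribbons drawn are the pigeons.
To avoid 11 of any one colour, the worst case takes at most 10 of each colour, or every ribbon of a colour that has fewer than 10.
That gives 1 + 4 + 5 + 4 + 3 + 10 + 2 + 10 + 6 + 6 + 2 = 53 ribbons with no colour reaching 11.
The next ribbon forces some colour to 11, so 53 + 1 = 54.

54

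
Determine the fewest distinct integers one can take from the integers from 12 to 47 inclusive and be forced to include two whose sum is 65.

22

Group the elements by complementary pair {x, 65−x}: {18,47}, {19,46}, {20,45}, …, giving 15 two-element pairs and 6 integers whose partner 65−x falls outside [12,47].
Treating each of those 21 groups as a pigeonhole, one can pick one integer per group — 21 integers — with no two summing to 65.
The 22nd integer lands in an occupied pair, forcing a sum of 65.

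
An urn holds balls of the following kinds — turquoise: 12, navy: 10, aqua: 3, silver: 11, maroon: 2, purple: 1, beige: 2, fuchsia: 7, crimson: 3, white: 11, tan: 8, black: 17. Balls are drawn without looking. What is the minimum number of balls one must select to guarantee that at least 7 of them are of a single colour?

54

An adversary could hand out at most 6 balls per colour (5 colours run out sooner): 6 + 6 + 3 + 6 + 2 + 1 + 2 + 6 + 3 + 6 + 6 + 6 = 53 balls and still no colour has 7.
By the pigeonhole principle, one more ball lands in a colour already at 6, so 54 draws are enough and 53 are not.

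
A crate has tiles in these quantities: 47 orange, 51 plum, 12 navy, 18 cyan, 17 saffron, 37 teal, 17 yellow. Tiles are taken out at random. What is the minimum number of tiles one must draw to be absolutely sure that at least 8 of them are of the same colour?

50

Pigeonhole: the 7 colours are the holes; the tiles drawn are the pigeons.
To avoid 8 of any one colour, the worst case takes at most 7 of each colour.
That gives 7 + 7 + 7 + 7 + 7 + 7 + 7 = 49 tiles with no colour reaching 8.
The next tile forces some colour to 8, so 49 + 1 = 50.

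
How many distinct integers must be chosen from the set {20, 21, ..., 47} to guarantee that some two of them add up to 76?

20

Two chosen integers sum to 76 exactly when both halves of some pair {x, 76−x} with 29 ≤ x ≤ 76−x ≤ 47 are chosen — 9 such pairs.
The remaining 10 elements (those with no distinct partner in range) can never complete a 76-sum, so the worst case takes all of them and one from each pair: 10 + 9 = 19.
By pigeonhole, the 20th integer has to be the second member of some pair, so 19 + 1 = 20.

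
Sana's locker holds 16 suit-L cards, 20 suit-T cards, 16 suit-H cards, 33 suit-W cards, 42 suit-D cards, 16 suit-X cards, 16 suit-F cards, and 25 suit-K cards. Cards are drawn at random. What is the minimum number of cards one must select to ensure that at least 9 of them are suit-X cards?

177

In the worst case for collecting suit-X cards, every non-suit-X card comes out first.
There are 16 + 20 + 16 + 33 + 42 + 16 + 25 = 168 non-suit-X cards altogether.
After those, each further card must be suit-X, so 168 + 9 = 177 draws guarantee 9 suit-X cards.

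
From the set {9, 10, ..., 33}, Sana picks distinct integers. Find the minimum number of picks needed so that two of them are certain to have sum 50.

18

A set avoiding the sum 50 can contain at most one of each pair {x, 50−x}, plus the 9 elements whose complement lies outside the range or equal to its own complement.
The integers 9, …, 25 (17 of them) are such a set: any two sum to at least 9+10 = 19 and at most 24+25 = 49 < 50.
By pigeonhole, any 18th integer completes one of the 8 pairs, so 18 choices force a sum of 50.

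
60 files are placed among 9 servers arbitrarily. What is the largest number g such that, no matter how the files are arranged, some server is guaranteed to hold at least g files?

The 9 servers are the holes and the 60 files are the pigeons.
If every server held at most 6 files, the total would be at most 9 × 6 = 54, which is less than 60.
So some server holds at least ⌈60/9⌉ = 7 files.

7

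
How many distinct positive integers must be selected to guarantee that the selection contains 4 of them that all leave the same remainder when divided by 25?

76

By the pigeonhole principle, the 25 residue classes mod 25 are the pigeonholes.
With 75 integers one could put 3 in each residue class and have no class reach 4.
The 76th integer pushes some class to 4, so 25·3 + 1 = 76.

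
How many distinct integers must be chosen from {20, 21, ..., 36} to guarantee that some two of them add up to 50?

A set avoiding the sum 50 can contain at most one of each pair {x, 50−x}, plus the 7 elements whose complement lies outside the range or equal to its own complement.
The integers 25, …, 36 (12 of them) are such a set: any two sum to at least 25+26 = 51 > 50.
Any 13th integer completes one of the 5 pairs, so 13 choices force a sum of 50.

13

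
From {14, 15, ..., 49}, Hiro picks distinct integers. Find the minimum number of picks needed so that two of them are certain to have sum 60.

A set avoiding the sum 60 can contain at most one of each pair {x, 60−x}, plus the 4 elements whose complement lies outside the range or equal to its own complement.
The integers 30, …, 49 (20 of them) are such a set: any two sum to at least 30+31 = 61 > 60.
Any 21st integer completes one of the 16 pairs, so 21 choices force a sum of 60.

21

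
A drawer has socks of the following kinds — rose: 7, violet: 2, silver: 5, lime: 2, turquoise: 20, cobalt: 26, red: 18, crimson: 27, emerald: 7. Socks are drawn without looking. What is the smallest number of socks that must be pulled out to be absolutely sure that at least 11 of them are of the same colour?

64

An adversary could hand out at most 10 socks per colour (5 colours run out sooner): 7 + 2 + 5 + 2 + 10 + 10 + 10 + 10 + 7 = 63 socks and still no colour has 11.
By the pigeonhole principle, one more sock lands in a colour already at 10, so 64 draws are enough and 63 are not.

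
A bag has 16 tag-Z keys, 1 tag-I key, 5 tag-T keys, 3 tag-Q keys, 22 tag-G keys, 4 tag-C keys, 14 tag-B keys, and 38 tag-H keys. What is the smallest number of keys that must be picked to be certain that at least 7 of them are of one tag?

38

Put each drawn key into a box by tag. The largest draw with every box below 7 takes min(count, 6) from each tag; tags with fewer than 6 contribute all they have.
Σ min(cᵢ, 6) = 6 + 1 + 5 + 3 + 6 + 4 + 6 + 6 = 37.
Draw number 37 + 1 = 38 must push one box to 7.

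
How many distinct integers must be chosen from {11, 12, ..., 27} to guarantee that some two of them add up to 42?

Two chosen integers sum to 42 exactly when both halves of some pair {x, 42−x} with 15 ≤ x ≤ 42−x ≤ 27 are chosen — 6 such pairs.
The remaining 5 elements (those with no distinct partner in range) can never complete a 42-sum, so the worst case takes all of them and one from each pair: 5 + 6 = 11.
Pigeonhole: the 12th integer has to be the second member of some pair, so 11 + 1 = 12.

12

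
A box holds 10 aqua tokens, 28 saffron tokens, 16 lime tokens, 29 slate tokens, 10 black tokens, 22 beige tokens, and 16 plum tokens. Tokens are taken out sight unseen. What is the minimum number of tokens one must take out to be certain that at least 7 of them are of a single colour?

43

Put each drawn token into a box by colour. The largest draw with every box below 7 takes min(count, 6) from each colour.
Σ min(cᵢ, 6) = 6 + 6 + 6 + 6 + 6 + 6 + 6 = 42.
Draw number 42 + 1 = 43 must push one box to 7.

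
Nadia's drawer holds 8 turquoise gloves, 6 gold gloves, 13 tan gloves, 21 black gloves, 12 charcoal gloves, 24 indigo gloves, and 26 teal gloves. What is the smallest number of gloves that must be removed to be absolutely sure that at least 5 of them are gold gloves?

In the worst case for collecting gold gloves, every non-gold glove comes out first.
There are 8 + 13 + 21 + 12 + 24 + 26 = 104 non-gold gloves altogether.
After those, each further glove must be gold, so 104 + 5 = 109 draws guarantee 5 gold gloves.

109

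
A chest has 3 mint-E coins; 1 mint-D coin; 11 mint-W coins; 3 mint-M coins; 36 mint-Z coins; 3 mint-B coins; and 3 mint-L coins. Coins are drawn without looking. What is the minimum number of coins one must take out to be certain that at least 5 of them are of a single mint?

22

Pigeonhole: the 7 mints are the holes; the coins drawn are the pigeons.
To avoid 5 of any one mint, the worst case takes at most 4 of each mint, or every coin of a mint that has fewer than 4.
That gives 3 + 1 + 4 + 3 + 4 + 3 + 3 = 21 coins with no mint reaching 5.
The next coin forces some mint to 5, so 21 + 1 = 22.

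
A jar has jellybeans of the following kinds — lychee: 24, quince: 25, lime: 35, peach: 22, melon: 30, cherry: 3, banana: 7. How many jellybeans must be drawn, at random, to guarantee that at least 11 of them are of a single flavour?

61

Pigeonhole: put each drawn jellybean into a box by flavour. The largest draw with every box below 11 takes min(count, 10) from each flavour; flavours with fewer than 10 contribute all they have.
Σ min(cᵢ, 10) = 10 + 10 + 10 + 10 + 10 + 3 + 7 = 60.
Draw number 60 + 1 = 61 must push one box to 11.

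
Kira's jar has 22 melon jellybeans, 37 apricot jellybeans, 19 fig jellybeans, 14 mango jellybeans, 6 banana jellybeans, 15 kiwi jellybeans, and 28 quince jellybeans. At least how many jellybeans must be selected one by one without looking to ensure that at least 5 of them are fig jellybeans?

In the worst case for collecting fig jellybeans, every non-fig jellybean comes out first.
There are 22 + 37 + 14 + 6 + 15 + 28 = 122 non-fig jellybeans altogether.
After those, each further jellybean must be fig, so 122 + 5 = 127 draws guarantee 5 fig jellybeans.

127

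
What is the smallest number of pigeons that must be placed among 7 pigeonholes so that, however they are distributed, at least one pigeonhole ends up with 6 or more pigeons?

With 35 pigeons one could put exactly 5 in each of the 7 pigeonholes, and no pigeonhole would reach 6.
Pigeonhole: one more pigeon must land in a pigeonhole that already has 5, giving it 6.
So 7 × 5 + 1 = 36 pigeons are required.

36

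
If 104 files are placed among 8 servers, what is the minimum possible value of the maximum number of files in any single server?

13

By the pigeonhole principle, the 8 servers are the holes and the 104 files are the pigeons.
If every server held at most 12 files, the total would be at most 8 × 12 = 96, which is less than 104.
So some server holds at least ⌈104/8⌉ = 13 files.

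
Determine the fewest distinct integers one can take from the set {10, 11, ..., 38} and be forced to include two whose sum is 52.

Two chosen integers sum to 52 exactly when both halves of some pair {x, 52−x} with 14 ≤ x ≤ 52−x ≤ 38 are chosen — 12 such pairs.
The remaining 5 elements (those with no distinct partner in range) can never complete a 52-sum, so the worst case takes all of them and one from each pair: 5 + 12 = 17.
The 18th integer has to be the second member of some pair, so 17 + 1 = 18.

18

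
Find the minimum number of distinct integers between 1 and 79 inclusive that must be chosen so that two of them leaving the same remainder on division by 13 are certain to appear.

14

The 13 residue classes mod 13 are the pigeonholes.
With 13 integers one could put 1 in each residue class and have no class reach 2.
The 14th integer pushes some class to 2, so 13·1 + 1 = 14.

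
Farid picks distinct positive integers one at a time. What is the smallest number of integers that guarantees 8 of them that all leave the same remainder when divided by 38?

The 38 residue classes mod 38 are the pigeonholes.
With 266 integers one could put 7 in each residue class and have no class reach 8.
The 267th integer pushes some class to 8, so 38·7 + 1 = 267.

267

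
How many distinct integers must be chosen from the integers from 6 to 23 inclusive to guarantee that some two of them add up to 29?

10

A set avoiding the sum 29 can contain at most one of each pair {x, 29−x}.
The integers 15, …, 23 (9 of them) are such a set: any two sum to at least 15+16 = 31 > 29.
Any 10th integer completes one of the 9 pairs, so 10 choices force a sum of 29.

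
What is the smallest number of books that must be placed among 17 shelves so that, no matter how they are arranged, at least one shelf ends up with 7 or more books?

103

With 102 books one could put exactly 6 in each of the 17 shelves, and no shelf would reach 7.
By the pigeonhole principle, one more book must land in a shelf that already has 6, giving it 7.
So 17 × 6 + 1 = 103 books are required.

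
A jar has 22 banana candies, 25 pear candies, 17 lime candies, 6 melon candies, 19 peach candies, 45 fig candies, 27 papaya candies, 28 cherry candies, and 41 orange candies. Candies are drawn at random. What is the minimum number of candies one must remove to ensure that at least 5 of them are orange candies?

194

In the worst case for collecting orange candies, every non-orange candy comes out first.
There are 22 + 25 + 17 + 6 + 19 + 45 + 27 + 28 = 189 non-orange candies altogether.
After those, each further candy must be orange, so 189 + 5 = 194 draws guarantee 5 orange candies.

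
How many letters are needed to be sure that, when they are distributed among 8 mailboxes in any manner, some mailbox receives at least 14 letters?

With 104 letters one could put exactly 13 in each of the 8 mailboxes, and no mailbox would reach 14.
By pigeonhole, one more letter must land in a mailbox that already has 13, giving it 14.
So 8 × 13 + 1 = 105 letters are required.

105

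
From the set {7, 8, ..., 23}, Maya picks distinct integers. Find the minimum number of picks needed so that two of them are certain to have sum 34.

A set avoiding the sum 34 can contain at most one of each pair {x, 34−x}, plus the 5 elements whose complement lies outside the range or equal to its own complement.
The integers 7, …, 17 (11 of them) are such a set: any two sum to at least 7+8 = 15 and at most 16+17 = 33 < 34.
Pigeonhole: any 12th integer completes one of the 6 pairs, so 12 choices force a sum of 34.

12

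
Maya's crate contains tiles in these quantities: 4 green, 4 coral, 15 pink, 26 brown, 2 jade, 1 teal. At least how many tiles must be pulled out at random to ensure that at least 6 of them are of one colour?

22

An adversary could hand out at most 5 tiles per colour (4 colours run out sooner): 4 + 4 + 5 + 5 + 2 + 1 = 21 tiles and still no colour has 6.
One more tile lands in a colour already at 5, so 22 draws are enough and 21 are not.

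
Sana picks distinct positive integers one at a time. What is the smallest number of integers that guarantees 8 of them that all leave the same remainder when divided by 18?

Pigeonhole: the 18 residue classes mod 18 are the pigeonholes.
With 126 integers one could put 7 in each residue class and have no class reach 8.
The 127th integer pushes some class to 8, so 18·7 + 1 = 127.

127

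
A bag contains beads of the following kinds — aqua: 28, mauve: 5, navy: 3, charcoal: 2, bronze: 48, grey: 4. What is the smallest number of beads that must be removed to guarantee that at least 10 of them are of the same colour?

33

By the pigeonhole principle, the 6 colours are the holes; the beads drawn are the pigeons.
To avoid 10 of any one colour, the worst case takes at most 9 of each colour, or every bead of a colour that has fewer than 9.
That gives 9 + 5 + 3 + 2 + 9 + 4 = 32 beads with no colour reaching 10.
The next bead forces some colour to 10, so 32 + 1 = 33.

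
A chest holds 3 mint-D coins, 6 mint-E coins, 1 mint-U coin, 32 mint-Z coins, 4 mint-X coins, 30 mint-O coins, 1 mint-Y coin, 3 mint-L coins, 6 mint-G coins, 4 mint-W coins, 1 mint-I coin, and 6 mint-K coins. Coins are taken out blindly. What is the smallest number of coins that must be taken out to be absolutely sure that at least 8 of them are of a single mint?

50

An adversary could hand out at most 7 coins per mint (10 mints run out sooner): 3 + 6 + 1 + 7 + 4 + 7 + 1 + 3 + 6 + 4 + 1 + 6 = 49 coins and still no mint has 8.
One more coin lands in a mint already at 7, so 50 draws are enough and 49 are not.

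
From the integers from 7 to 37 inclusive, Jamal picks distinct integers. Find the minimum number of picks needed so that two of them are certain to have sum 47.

Group the elements by complementary pair {x, 47−x}: {10,37}, {11,36}, {12,35}, …, giving 14 two-element pairs and 3 integers whose partner 47−x falls outside [7,37].
Pigeonhole: treating each of those 17 groups as a pigeonhole, one can pick one integer per group — 17 integers — with no two summing to 47.
The 18th integer lands in an occupied pair, forcing a sum of 47.

18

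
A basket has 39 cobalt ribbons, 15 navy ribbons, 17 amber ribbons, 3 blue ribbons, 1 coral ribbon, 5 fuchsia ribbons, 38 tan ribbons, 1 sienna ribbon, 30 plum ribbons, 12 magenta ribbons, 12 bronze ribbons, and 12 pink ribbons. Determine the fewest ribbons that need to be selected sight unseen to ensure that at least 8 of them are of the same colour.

67

An adversary could hand out at most 7 ribbons per colour (4 colours run out sooner): 7 + 7 + 7 + 3 + 1 + 5 + 7 + 1 + 7 + 7 + 7 + 7 = 66 ribbons and still no colour has 8.
One more ribbon lands in a colour already at 7, so 67 draws are enough and 66 are not.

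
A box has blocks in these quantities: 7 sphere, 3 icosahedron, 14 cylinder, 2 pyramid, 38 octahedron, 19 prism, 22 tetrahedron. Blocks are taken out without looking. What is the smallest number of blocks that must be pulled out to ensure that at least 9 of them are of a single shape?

45

Pigeonhole: put each drawn block into a box by shape. The largest draw with every box below 9 takes min(count, 8) from each shape; shapes with fewer than 8 contribute all they have.
Σ min(cᵢ, 8) = 7 + 3 + 8 + 2 + 8 + 8 + 8 = 44.
Draw number 44 + 1 = 45 must push one box to 9.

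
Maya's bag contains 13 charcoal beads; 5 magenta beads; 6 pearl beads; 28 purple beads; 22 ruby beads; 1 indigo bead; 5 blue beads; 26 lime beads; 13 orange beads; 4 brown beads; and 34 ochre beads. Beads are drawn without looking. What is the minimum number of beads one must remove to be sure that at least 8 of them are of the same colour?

64

An adversary could hand out at most 7 beads per colour (5 colours run out sooner): 7 + 5 + 6 + 7 + 7 + 1 + 5 + 7 + 7 + 4 + 7 = 63 beads and still no colour has 8.
One more bead lands in a colour already at 7, so 64 draws are enough and 63 are not.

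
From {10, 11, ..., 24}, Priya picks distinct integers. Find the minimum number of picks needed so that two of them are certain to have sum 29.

Two chosen integers sum to 29 exactly when both halves of some pair {x, 29−x} with 10 ≤ x ≤ 29−x ≤ 19 are chosen — 5 such pairs.
The remaining 5 elements (those with no distinct partner in range) can never complete a 29-sum, so the worst case takes all of them and one from each pair: 5 + 5 = 10.
By the pigeonhole principle, the 11th integer has to be the second member of some pair, so 10 + 1 = 11.

11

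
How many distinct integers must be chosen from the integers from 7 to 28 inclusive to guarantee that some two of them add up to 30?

15

Two chosen integers sum to 30 exactly when both halves of some pair {x, 30−x} with 7 ≤ x ≤ 30−x ≤ 23 are chosen — 8 such pairs.
The remaining 6 elements (those with no distinct partner in range) can never complete a 30-sum, so the worst case takes all of them and one from each pair: 6 + 8 = 14.
By pigeonhole, the 15th integer has to be the second member of some pair, so 14 + 1 = 15.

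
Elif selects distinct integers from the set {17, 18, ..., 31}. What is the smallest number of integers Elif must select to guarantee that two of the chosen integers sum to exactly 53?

Two chosen integers sum to 53 exactly when both halves of some pair {x, 53−x} with 22 ≤ x ≤ 53−x ≤ 31 are chosen — 5 such pairs.
The remaining 5 elements (those with no distinct partner in range) can never complete a 53-sum, so the worst case takes all of them and one from each pair: 5 + 5 = 10.
Pigeonhole: the 11th integer has to be the second member of some pair, so 10 + 1 = 11.

11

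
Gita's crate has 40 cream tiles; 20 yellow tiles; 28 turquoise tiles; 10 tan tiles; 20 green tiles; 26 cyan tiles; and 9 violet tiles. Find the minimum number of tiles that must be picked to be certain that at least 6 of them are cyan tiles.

In the worst case for collecting cyan tiles, every non-cyan tile comes out first.
There are 40 + 20 + 28 + 10 + 20 + 9 = 127 non-cyan tiles altogether.
After those, each further tile must be cyan, so 127 + 6 = 133 draws guarantee 6 cyan tiles.

133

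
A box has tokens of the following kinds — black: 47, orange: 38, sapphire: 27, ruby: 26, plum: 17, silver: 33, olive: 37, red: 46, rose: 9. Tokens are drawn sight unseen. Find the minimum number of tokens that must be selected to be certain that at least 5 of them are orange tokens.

247

In the worst case for collecting orange tokens, every non-orange token comes out first.
There are 47 + 27 + 26 + 17 + 33 + 37 + 46 + 9 = 242 non-orange tokens altogether.
After those, each further token must be orange, so 242 + 5 = 247 draws guarantee 5 orange tokens.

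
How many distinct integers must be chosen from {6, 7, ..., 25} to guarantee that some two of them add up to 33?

Group the elements by complementary pair {x, 33−x}: {8,25}, {9,24}, {10,23}, …, giving 9 two-element pairs and 2 integers whose partner 33−x falls outside [6,25].
Treating each of those 11 groups as a pigeonhole, one can pick one integer per group — 11 integers — with no two summing to 33.
The 12th integer lands in an occupied pair, forcing a sum of 33.

12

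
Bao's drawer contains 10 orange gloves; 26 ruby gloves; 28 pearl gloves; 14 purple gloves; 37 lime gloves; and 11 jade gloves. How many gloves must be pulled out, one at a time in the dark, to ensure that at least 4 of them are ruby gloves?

104

In the worst case for collecting ruby gloves, every non-ruby glove comes out first.
There are 10 + 28 + 14 + 37 + 11 = 100 non-ruby gloves altogether.
After those, each further glove must be ruby, so 100 + 4 = 104 draws guarantee 4 ruby gloves.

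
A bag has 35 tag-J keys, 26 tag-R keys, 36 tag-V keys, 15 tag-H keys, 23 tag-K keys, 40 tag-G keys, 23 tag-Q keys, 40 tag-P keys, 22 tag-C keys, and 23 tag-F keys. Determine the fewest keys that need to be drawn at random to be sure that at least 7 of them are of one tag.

61

An adversary could hand out at most 6 keys per tag: 6 + 6 + 6 + 6 + 6 + 6 + 6 + 6 + 6 + 6 = 60 keys and still no tag has 7.
By pigeonhole, one more key lands in a tag already at 6, so 61 draws are enough and 60 are not.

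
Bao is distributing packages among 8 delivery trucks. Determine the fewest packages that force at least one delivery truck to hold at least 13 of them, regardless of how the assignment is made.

With 96 packages one could put exactly 12 in each of the 8 delivery trucks, and no delivery truck would reach 13.
By pigeonhole, one more package must land in a delivery truck that already has 12, giving it 13.
So 8 × 12 + 1 = 97 packages are required.

97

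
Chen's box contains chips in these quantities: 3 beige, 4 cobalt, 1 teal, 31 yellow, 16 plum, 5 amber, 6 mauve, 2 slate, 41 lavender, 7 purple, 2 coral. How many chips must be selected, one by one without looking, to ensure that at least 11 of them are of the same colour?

An adversary could hand out at most 10 chips per colour (8 colours run out sooner): 3 + 4 + 1 + 10 + 10 + 5 + 6 + 2 + 10 + 7 + 2 = 60 chips and still no colour has 11.
Pigeonhole: one more chip lands in a colour already at 10, so 61 draws are enough and 60 are not.

61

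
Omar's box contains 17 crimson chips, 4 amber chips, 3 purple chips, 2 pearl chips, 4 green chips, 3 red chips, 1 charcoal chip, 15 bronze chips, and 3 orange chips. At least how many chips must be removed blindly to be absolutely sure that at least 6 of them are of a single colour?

31

Pigeonhole: the 9 colours are the holes; the chips drawn are the pigeons.
To avoid 6 of any one colour, the worst case takes at most 5 of each colour, or every chip of a colour that has fewer than 5.
That gives 5 + 4 + 3 + 2 + 4 + 3 + 1 + 5 + 3 = 30 chips with no colour reaching 6.
The next chip forces some colour to 6, so 30 + 1 = 31.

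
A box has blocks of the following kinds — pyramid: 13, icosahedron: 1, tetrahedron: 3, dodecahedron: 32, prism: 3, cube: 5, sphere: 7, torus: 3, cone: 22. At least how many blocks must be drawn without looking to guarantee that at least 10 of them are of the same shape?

50

The 9 shapes are the holes; the blocks drawn are the pigeons.
To avoid 10 of any one shape, the worst case takes at most 9 of each shape, or every block of a shape that has fewer than 9.
That gives 9 + 1 + 3 + 9 + 3 + 5 + 7 + 3 + 9 = 49 blocks with no shape reaching 10.
The next block forces some shape to 10, so 49 + 1 = 50.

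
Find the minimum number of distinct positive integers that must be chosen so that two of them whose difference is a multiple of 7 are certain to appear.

Integers whose pairwise differences are multiples of 7 are exactly those sharing a remainder mod 7. The 7 residue classes mod 7 are the pigeonholes.
With 7 integers one could put 1 in each residue class and have no class reach 2.
The 8th integer pushes some class to 2, so 7·1 + 1 = 8.

8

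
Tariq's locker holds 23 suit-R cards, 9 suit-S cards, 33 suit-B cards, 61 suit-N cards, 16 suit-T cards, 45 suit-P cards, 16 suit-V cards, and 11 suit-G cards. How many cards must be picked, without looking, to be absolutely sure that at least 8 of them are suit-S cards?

In the worst case for collecting suit-S cards, every non-suit-S card comes out first.
There are 23 + 33 + 61 + 16 + 45 + 16 + 11 = 205 non-suit-S cards altogether.
After those, each further card must be suit-S, so 205 + 8 = 213 draws guarantee 8 suit-S cards.

213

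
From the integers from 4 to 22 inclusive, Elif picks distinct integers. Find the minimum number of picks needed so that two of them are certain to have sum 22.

Group the elements by complementary pair {x, 22−x}: {4,18}, {5,17}, {6,16}, …, giving 7 two-element pairs, the single value 11 (it cannot pair with itself since the integers are distinct), and 4 integers whose partner 22−x falls outside [4,22].
Treating each of those 12 groups as a pigeonhole, one can pick one integer per group — 12 integers — with no two summing to 22.
The 13th integer lands in an occupied pair, forcing a sum of 22.

13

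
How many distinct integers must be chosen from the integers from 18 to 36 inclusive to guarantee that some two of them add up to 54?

A set avoiding the sum 54 can contain at most one of each pair {x, 54−x}, plus the 1 element equal to its own complement.
The integers 27, …, 36 (10 of them) are such a set: any two sum to at least 27+28 = 55 > 54.
By pigeonhole, any 11th integer completes one of the 9 pairs, so 11 choices force a sum of 54.

11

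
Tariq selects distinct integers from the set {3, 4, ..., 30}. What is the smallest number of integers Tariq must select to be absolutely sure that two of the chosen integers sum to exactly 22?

21

A set avoiding the sum 22 can contain at most one of each pair {x, 22−x}, plus the 12 elements whose complement lies outside the range or equal to its own complement.
The integers 11, …, 30 (20 of them) are such a set: any two sum to at least 11+12 = 23 > 22.
By pigeonhole, any 21st integer completes one of the 8 pairs, so 21 choices force a sum of 22.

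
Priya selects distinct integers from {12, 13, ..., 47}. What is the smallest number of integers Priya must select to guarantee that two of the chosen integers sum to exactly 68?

24

A set avoiding the sum 68 can contain at most one of each pair {x, 68−x}, plus the 10 elements whose complement lies outside the range or equal to its own complement.
The integers 12, …, 34 (23 of them) are such a set: any two sum to at least 12+13 = 25 and at most 33+34 = 67 < 68.
By pigeonhole, any 24th integer completes one of the 13 pairs, so 24 choices force a sum of 68.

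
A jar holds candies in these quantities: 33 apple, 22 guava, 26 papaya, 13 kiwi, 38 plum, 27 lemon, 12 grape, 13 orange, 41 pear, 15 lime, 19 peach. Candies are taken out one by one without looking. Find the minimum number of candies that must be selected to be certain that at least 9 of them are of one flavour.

89

Put each drawn candy into a box by flavour. The largest draw with every box below 9 takes min(count, 8) from each flavour.
Σ min(cᵢ, 8) = 8 + 8 + 8 + 8 + 8 + 8 + 8 + 8 + 8 + 8 + 8 = 88.
Draw number 88 + 1 = 89 must push one box to 9.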